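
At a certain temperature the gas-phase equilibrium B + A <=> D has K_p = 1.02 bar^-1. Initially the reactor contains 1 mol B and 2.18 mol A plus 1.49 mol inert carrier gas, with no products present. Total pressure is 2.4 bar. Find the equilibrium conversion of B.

X = 0.497

Take 1 mol B as basis and let X be its fractional conversion, so ξ = X.
Mole table: n_B = 1 − X; n_A = 2.18 − X; n_D = X; n_I = 1.49 (inert).
n_T = Σnᵢ = 4.67 − X.
With p_i = (n_i/n_T)P, K_p = p_D / (p_B p_A).
Equating to 1.02 bar^-1 and solving on 0 < X < 1: X = 0.497.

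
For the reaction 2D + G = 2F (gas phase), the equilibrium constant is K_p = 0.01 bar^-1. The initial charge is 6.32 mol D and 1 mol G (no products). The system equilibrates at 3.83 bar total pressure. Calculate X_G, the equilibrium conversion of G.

X = 0.195

Basis: 1 mol G initially; let X = conversion of G. Extent ξ = X.
At extent ξ: n_D = 6.32 − 2X; n_G = 1 − X; n_F = 2X.
Total moles n_T = 7.32 − X.
Mole fractions y_i = n_i/n_T; K_p = p_F^2 / (p_D^2 p_G) with p_i = y_i·P.
This yields a degree-3 equation in X; solving on (0,1), X = 0.195.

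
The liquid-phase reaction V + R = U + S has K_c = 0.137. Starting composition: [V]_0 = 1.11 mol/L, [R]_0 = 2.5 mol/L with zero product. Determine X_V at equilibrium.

X = 0.393

Let X = conversion of V; extent ξ = 1.11·X mol/L.
Concentrations: [V] = 1.11 − 1.11X; [R] = 2.5 − 1.11X; [U] = 1.11X; [S] = 1.11X.
K_c = [U] [S] / ([V] [R]).
Equating to 0.137: the physical root is X = 0.393.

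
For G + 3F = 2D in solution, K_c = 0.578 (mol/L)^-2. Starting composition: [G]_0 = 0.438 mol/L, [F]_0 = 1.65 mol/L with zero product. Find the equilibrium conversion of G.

X = 0.456

Let X = conversion of G; extent ξ = 0.438·X mol/L.
Concentrations: [G] = 0.438 − 0.438X; [F] = 1.65 − 1.31X; [D] = 0.876X.
K_c = [D]^2 / ([G] [F]^3).
This equals 0.578 at X = 0.456 (the root in 0 < X < 1).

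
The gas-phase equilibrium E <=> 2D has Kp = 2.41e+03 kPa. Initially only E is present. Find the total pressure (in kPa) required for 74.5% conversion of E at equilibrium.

Basis: 1 mol E initially; let X = conversion of E. Extent ξ = X.
Species balance: n_E = 1 − X; n_D = 2X.
n_T = Σnᵢ = 1 + X.
Kp = p_D^2 / (p_E) with p_i = (n_i/n_T)·P.
At X = 0.745: the mole-fraction product g(X) = Π y_i^ν_i = 4.989. Since Kp = g(X)·P^{1}, P = (Kp/g)^(1/1) = (2.41e+03/4.989)^(1/1) = 483 kPa.

P = 483 kPa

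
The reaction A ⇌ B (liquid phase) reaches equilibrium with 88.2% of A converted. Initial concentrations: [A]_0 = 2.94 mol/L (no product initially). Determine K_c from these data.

Let X = conversion of A.
Concentrations: [A] = 2.94 − 2.94X; [B] = 2.94X.
At X = 0.882: [A] = 0.347, [B] = 2.59.
K_c = [B] / ([A]) = 7.47.

K_c = 7.47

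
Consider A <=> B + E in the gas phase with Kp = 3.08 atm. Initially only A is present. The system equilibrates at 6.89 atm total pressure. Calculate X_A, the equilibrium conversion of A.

Take 1 mol A as basis and let X be its fractional conversion, so ξ = X.
Mole table: n_A = 1 − X; n_B = X; n_E = X.
Summing: n_T = 1 + X.
With p_i = (n_i/n_T)P, Kp = p_B p_E / (p_A).
This yields a degree-2 equation in X; solving on (0,1), X = 0.556.

X = 0.556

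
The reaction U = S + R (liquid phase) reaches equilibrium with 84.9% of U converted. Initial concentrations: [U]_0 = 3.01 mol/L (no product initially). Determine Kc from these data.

Let X = conversion of U.
Concentrations: [U] = 3.01 − 3.01X; [S] = 3.01X; [R] = 3.01X.
At X = 0.849: [U] = 0.455, [S] = 2.56, [R] = 2.56.
Kc = [S] [R] / ([U]) = 14.4 mol/L.

Kc = 14.4 mol/L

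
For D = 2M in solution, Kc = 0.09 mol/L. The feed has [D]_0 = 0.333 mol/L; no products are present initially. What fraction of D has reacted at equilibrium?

X = 0.228

Let X = conversion of D; extent ξ = 0.333·X mol/L.
Concentrations: [D] = 0.333 − 0.333X; [M] = 0.666X.
Kc = [M]^2 / ([D]).
This equals 0.09 at X = 0.228 (the root in 0 < X < 1).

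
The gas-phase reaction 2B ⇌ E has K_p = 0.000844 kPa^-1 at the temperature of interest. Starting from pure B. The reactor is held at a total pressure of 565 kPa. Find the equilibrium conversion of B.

X = 0.414

Take 1 mol B as basis and let X be its fractional conversion, so ξ = 0.5X.
Mole table: n_B = 1 − X; n_E = 0.5X.
n_T = Σnᵢ = 1 − 0.5X.
y_i = n_i/n_T, p_i = y_i·P. K_p = p_E / (p_B^2).
Setting this equal to 0.000844 kPa^-1 and taking the physical root (0 < X < 1) gives X = 0.414.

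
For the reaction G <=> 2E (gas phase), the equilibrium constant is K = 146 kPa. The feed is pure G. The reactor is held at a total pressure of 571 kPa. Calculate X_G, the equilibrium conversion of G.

X = 0.245

Let X = conversion of G (basis 1 mol G); extent of reaction ξ = X.
At extent ξ: n_G = 1 − X; n_E = 2X.
Summing: n_T = 1 + X.
y_i = n_i/n_T, p_i = y_i·P. K = p_E^2 / (p_G).
This yields a degree-2 equation in X; solving on (0,1), X = 0.245.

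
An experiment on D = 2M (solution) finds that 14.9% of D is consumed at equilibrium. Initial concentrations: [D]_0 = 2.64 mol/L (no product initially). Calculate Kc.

Let X = conversion of D.
Concentrations: [D] = 2.64 − 2.64X; [M] = 5.28X.
At X = 0.149: [D] = 2.25, [M] = 0.787.
Kc = [M]^2 / ([D]) = 0.275 mol/L.

Kc = 0.275 mol/L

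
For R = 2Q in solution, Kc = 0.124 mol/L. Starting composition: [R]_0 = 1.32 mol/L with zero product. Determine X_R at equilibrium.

X = 0.142

Let X = conversion of R; extent ξ = 1.32·X mol/L.
Concentrations: [R] = 1.32 − 1.32X; [Q] = 2.64X.
Kc = [Q]^2 / ([R]).
Solving Kc = 0.124 for X ∈ (0,1): X = 0.142.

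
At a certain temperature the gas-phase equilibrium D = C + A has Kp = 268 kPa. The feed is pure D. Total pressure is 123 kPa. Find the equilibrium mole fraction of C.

y_C = 0.453

Take 1 mol D as basis and let X be its fractional conversion, so ξ = X.
At extent ξ: n_D = 1 − X; n_C = X; n_A = X.
n_T = Σnᵢ = 1 + X.
y_i = n_i/n_T, p_i = y_i·P. Kp = p_C p_A / (p_D).
Setting this equal to 268 kPa and taking the physical root (0 < X < 1) gives X = 0.828.
Then n_C = 0.828, n_T = 1.83, so y_C = 0.453.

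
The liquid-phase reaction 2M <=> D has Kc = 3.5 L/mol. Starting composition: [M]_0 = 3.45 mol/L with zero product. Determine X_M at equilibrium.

X = 0.816

Let X = conversion of M; extent ξ = 3.45X/2 mol/L.
Concentrations: [M] = 3.45 − 3.45X; [D] = 1.73X.
Kc = [D] / ([M]^2).
Equating to 3.5 L/mol: the physical root is X = 0.816.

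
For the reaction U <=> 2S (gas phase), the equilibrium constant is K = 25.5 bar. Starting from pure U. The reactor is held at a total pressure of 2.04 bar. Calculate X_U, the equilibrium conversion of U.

Take 1 mol U as basis and let X be its fractional conversion, so ξ = X.
At extent ξ: n_U = 1 − X; n_S = 2X.
n_T = Σnᵢ = 1 + X.
Mole fractions y_i = n_i/n_T; K = p_S^2 / (p_U) with p_i = y_i·P.
This yields a degree-2 equation in X; solving on (0,1), X = 0.870.

X = 0.870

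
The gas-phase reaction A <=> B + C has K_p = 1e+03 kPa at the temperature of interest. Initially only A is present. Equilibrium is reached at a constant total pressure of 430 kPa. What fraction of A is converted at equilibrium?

X = 0.836

Basis: 1 mol A initially; let X = conversion of A. Extent ξ = X.
At extent ξ: n_A = 1 − X; n_B = X; n_C = X.
Summing: n_T = 1 + X.
With p_i = (n_i/n_T)P, K_p = p_B p_C / (p_A).
This yields a degree-2 equation in X; solving on (0,1), X = 0.836.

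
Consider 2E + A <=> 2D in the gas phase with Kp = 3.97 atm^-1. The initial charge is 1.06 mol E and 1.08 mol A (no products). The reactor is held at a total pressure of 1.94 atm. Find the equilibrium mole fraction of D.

y_D = 0.377

Take 1.06 mol E as basis and let X be its fractional conversion, so ξ = 0.53X.
At extent ξ: n_E = 1.06 − 1.06X; n_A = 1.08 − 0.53X; n_D = 1.06X.
Summing: n_T = 2.14 − 0.53X.
Mole fractions y_i = n_i/n_T; Kp = p_D^2 / (p_E^2 p_A) with p_i = y_i·P.
Setting this equal to 3.97 atm^-1 and taking the physical root (0 < X < 1) gives X = 0.640.
Then n_D = 0.679, n_T = 1.8, so y_D = 0.377.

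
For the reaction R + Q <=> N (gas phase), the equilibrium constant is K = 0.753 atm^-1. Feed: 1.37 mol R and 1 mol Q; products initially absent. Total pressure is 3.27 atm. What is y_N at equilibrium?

y_N = 0.288

Basis: 1 mol Q initially; let X = conversion of Q. Extent ξ = X.
Species balance: n_R = 1.37 − X; n_Q = 1 − X; n_N = X.
Summing: n_T = 2.37 − X.
With p_i = (n_i/n_T)P, K = p_N / (p_R p_Q).
Substituting and setting equal to 0.753 atm^-1 gives a polynomial in X; the root in (0,1) is X = 0.529.
Then n_N = 0.529, n_T = 1.84, so y_N = 0.288.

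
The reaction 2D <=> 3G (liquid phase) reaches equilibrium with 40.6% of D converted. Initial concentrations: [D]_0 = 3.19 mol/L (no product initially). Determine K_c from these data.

K_c = 2.04 mol/L

Let X = conversion of D.
Concentrations: [D] = 3.19 − 3.19X; [G] = 4.79X.
At X = 0.406: [D] = 1.89, [G] = 1.94.
K_c = [G]^3 / ([D]^2) = 2.04 mol/L.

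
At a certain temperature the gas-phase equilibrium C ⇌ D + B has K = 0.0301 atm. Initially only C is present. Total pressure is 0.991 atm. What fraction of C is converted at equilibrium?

X = 0.172

Take 1 mol C as basis and let X be its fractional conversion, so ξ = X.
At extent ξ: n_C = 1 − X; n_D = X; n_B = X.
Total moles n_T = 1 + X.
With p_i = (n_i/n_T)P, K = p_D p_B / (p_C).
Equating to 0.0301 atm and solving on 0 < X < 1: X = 0.172.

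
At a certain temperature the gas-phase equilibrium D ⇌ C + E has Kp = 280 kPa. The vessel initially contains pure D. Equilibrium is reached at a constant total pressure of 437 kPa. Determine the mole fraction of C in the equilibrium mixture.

Take 1 mol D as basis and let X be its fractional conversion, so ξ = X.
At extent ξ: n_D = 1 − X; n_C = X; n_E = X.
Total moles n_T = 1 + X.
y_i = n_i/n_T, p_i = y_i·P. Kp = p_C p_E / (p_D).
Equating to 280 kPa and solving on 0 < X < 1: X = 0.625.
Then n_C = 0.625, n_T = 1.62, so y_C = 0.385.

y_C = 0.385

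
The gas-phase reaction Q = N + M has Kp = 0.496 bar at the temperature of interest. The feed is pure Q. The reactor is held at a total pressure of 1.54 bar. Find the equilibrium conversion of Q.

Let X = conversion of Q (basis 1 mol Q); extent of reaction ξ = X.
Mole table: n_Q = 1 − X; n_N = X; n_M = X.
Summing: n_T = 1 + X.
y_i = n_i/n_T, p_i = y_i·P. Kp = p_N p_M / (p_Q).
This yields a degree-2 equation in X; solving on (0,1), X = 0.494.

X = 0.494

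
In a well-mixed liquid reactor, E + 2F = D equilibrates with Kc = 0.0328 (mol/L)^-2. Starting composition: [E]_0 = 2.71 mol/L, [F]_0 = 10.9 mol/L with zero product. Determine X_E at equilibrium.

Let X = conversion of E; extent ξ = 2.71·X mol/L.
Concentrations: [E] = 2.71 − 2.71X; [F] = 10.9 − 5.42X; [D] = 2.71X.
Kc = [D] / ([E] [F]^2).
Solving Kc = 0.0328 for X ∈ (0,1): X = 0.643.

X = 0.643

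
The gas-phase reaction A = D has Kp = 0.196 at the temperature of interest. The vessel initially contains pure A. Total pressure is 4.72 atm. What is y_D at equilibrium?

Basis: 1 mol A initially; let X = conversion of A. Extent ξ = X.
Moles: n_A = 1 − X; n_D = X.
Total moles n_T = 1 (Δν = 0, constant).
With p_i = (n_i/n_T)P, Kp = p_D / (p_A).
Substituting and setting equal to 0.196 gives a polynomial in X; the root in (0,1) is X = 0.164.
Then n_D = 0.164, n_T = 1, so y_D = 0.164.

y_D = 0.164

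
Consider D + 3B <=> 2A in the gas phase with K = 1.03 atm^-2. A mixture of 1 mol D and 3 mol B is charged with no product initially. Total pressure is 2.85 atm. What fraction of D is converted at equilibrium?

X = 0.542

Take 1 mol D as basis and let X be its fractional conversion, so ξ = X.
Species balance: n_D = 1 − X; n_B = 3 − 3X; n_A = 2X.
Total moles n_T = 4 − 2X.
Mole fractions y_i = n_i/n_T; K = p_A^2 / (p_D p_B^3) with p_i = y_i·P.
Substituting and setting equal to 1.03 atm^-2 gives a polynomial in X; the root in (0,1) is X = 0.542.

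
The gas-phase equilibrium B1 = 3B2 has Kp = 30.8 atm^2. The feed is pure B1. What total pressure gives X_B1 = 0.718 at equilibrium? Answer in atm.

P = 2.27 atm

Let X = conversion of B1 (basis 1 mol B1); extent of reaction ξ = X.
Mole table: n_B1 = 1 − X; n_B2 = 3X.
Total moles n_T = 1 + 2X.
Kp = p_B2^3 / (p_B1) with p_i = (n_i/n_T)·P.
At X = 0.718: the mole-fraction product g(X) = Π y_i^ν_i = 5.972. Since Kp = g(X)·P^{2}, P = (Kp/g)^(1/2) = (30.8/5.972)^(1/2) = 2.27 atm.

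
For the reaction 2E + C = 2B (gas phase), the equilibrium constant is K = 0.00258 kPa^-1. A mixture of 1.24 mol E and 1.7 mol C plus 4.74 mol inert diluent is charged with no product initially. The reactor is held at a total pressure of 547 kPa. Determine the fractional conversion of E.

X = 0.346

Basis: 1.24 mol E initially; let X = conversion of E. Extent ξ = 0.62X.
At extent ξ: n_E = 1.24 − 1.24X; n_C = 1.7 − 0.62X; n_B = 1.24X; n_I = 4.74 (inert).
Total moles n_T = 7.68 − 0.62X.
y_i = n_i/n_T, p_i = y_i·P. K = p_B^2 / (p_E^2 p_C).
Setting this equal to 0.00258 kPa^-1 and taking the physical root (0 < X < 1) gives X = 0.346.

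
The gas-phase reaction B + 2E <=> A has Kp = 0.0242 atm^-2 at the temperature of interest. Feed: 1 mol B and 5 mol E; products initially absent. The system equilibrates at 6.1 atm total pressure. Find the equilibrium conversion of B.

Let X = conversion of B (basis 1 mol B); extent of reaction ξ = X.
Moles: n_B = 1 − X; n_E = 5 − 2X; n_A = X.
Total moles n_T = 6 − 2X.
y_i = n_i/n_T, p_i = y_i·P. Kp = p_A / (p_B p_E^2).
Setting this equal to 0.0242 atm^-2 and taking the physical root (0 < X < 1) gives X = 0.371.

X = 0.371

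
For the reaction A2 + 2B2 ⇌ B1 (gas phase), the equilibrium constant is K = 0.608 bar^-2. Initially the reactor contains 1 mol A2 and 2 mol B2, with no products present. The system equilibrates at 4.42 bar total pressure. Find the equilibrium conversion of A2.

X = 0.660

Let X = conversion of A2 (basis 1 mol A2); extent of reaction ξ = X.
Species balance: n_A2 = 1 − X; n_B2 = 2 − 2X; n_B1 = X.
n_T = Σnᵢ = 3 − 2X.
y_i = n_i/n_T, p_i = y_i·P. K = p_B1 / (p_A2 p_B2^2).
Substituting and setting equal to 0.608 bar^-2 gives a polynomial in X; the root in (0,1) is X = 0.660.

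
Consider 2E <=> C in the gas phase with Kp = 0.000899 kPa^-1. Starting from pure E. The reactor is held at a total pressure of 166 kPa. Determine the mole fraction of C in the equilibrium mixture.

Take 1 mol E as basis and let X be its fractional conversion, so ξ = 0.5X.
Mole table: n_E = 1 − X; n_C = 0.5X.
Summing: n_T = 1 − 0.5X.
With p_i = (n_i/n_T)P, Kp = p_C / (p_E^2).
Substituting and setting equal to 0.000899 kPa^-1 gives a polynomial in X; the root in (0,1) is X = 0.209.
Then n_C = 0.104, n_T = 0.896, so y_C = 0.116.

y_C = 0.116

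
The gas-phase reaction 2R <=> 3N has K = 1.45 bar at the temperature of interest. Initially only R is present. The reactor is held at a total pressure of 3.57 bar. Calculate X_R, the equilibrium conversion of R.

X = 0.380

Let X = conversion of R (basis 1 mol R); extent of reaction ξ = 0.5X.
Species balance: n_R = 1 − X; n_N = 1.5X.
Total moles n_T = 1 + 0.5X.
With p_i = (n_i/n_T)P, K = p_N^3 / (p_R^2).
Setting this equal to 1.45 bar and taking the physical root (0 < X < 1) gives X = 0.380.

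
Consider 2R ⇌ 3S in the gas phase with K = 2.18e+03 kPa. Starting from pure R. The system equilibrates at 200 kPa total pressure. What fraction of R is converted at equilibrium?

X = 0.713

Let X = conversion of R (basis 1 mol R); extent of reaction ξ = 0.5X.
Mole table: n_R = 1 − X; n_S = 1.5X.
Total moles n_T = 1 + 0.5X.
With p_i = (n_i/n_T)P, K = p_S^3 / (p_R^2).
This yields a degree-3 equation in X; solving on (0,1), X = 0.713.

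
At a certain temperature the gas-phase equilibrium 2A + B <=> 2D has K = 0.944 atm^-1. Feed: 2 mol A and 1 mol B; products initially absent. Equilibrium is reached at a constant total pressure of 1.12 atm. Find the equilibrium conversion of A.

Basis: 2 mol A initially; let X = conversion of A. Extent ξ = X.
Species balance: n_A = 2 − 2X; n_B = 1 − X; n_D = 2X.
Total moles n_T = 3 − X.
Mole fractions y_i = n_i/n_T; K = p_D^2 / (p_A^2 p_B) with p_i = y_i·P.
Setting this equal to 0.944 atm^-1 and taking the physical root (0 < X < 1) gives X = 0.339.

X = 0.339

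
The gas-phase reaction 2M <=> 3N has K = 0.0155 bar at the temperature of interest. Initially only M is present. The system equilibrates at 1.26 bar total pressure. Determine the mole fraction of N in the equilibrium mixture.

y_N = 0.199

Take 1 mol M as basis and let X be its fractional conversion, so ξ = 0.5X.
Species balance: n_M = 1 − X; n_N = 1.5X.
Summing: n_T = 1 + 0.5X.
Mole fractions y_i = n_i/n_T; K = p_N^3 / (p_M^2) with p_i = y_i·P.
Setting this equal to 0.0155 bar and taking the physical root (0 < X < 1) gives X = 0.142.
Then n_N = 0.213, n_T = 1.07, so y_N = 0.199.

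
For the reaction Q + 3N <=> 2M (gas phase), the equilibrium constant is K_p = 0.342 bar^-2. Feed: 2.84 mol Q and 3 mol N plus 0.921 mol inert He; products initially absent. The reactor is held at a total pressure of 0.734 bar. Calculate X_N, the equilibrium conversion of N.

Take 3 mol N as basis and let X be its fractional conversion, so ξ = X.
At extent ξ: n_Q = 2.84 − X; n_N = 3 − 3X; n_M = 2X; n_I = 0.921 (inert).
Summing: n_T = 6.76 − 2X.
y_i = n_i/n_T, p_i = y_i·P. K_p = p_M^2 / (p_Q p_N^3).
Substituting and setting equal to 0.342 bar^-2 gives a polynomial in X; the root in (0,1) is X = 0.203.

X = 0.203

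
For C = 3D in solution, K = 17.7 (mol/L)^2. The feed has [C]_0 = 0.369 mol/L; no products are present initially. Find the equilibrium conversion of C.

Let X = conversion of C; extent ξ = 0.369·X mol/L.
Concentrations: [C] = 0.369 − 0.369X; [D] = 1.11X.
K = [D]^3 / ([C]).
Setting equal to 17.7 and solving for X on (0,1) gives X = 0.865.

X = 0.865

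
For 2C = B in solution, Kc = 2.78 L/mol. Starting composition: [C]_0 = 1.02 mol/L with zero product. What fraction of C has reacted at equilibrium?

X = 0.659

Let X = conversion of C; extent ξ = 1.02X/2 mol/L.
Concentrations: [C] = 1.02 − 1.02X; [B] = 0.51X.
Kc = [B] / ([C]^2).
Solving Kc = 2.78 for X ∈ (0,1): X = 0.659.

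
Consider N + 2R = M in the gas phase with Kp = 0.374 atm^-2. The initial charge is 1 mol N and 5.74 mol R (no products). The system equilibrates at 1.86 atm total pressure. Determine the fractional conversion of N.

Basis: 1 mol N initially; let X = conversion of N. Extent ξ = X.
Mole table: n_N = 1 − X; n_R = 5.74 − 2X; n_M = X.
Summing: n_T = 6.74 − 2X.
With p_i = (n_i/n_T)P, Kp = p_M / (p_N p_R^2).
Equating to 0.374 atm^-2 and solving on 0 < X < 1: X = 0.470.

X = 0.470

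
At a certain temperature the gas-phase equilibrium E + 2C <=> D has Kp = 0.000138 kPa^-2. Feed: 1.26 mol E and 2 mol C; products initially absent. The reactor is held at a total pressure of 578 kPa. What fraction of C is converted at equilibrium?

Basis: 2 mol C initially; let X = conversion of C. Extent ξ = X.
Species balance: n_E = 1.26 − X; n_C = 2 − 2X; n_D = X.
Total moles n_T = 3.26 − 2X.
With p_i = (n_i/n_T)P, Kp = p_D / (p_E p_C^2).
Substituting and setting equal to 0.000138 kPa^-2 gives a polynomial in X; the root in (0,1) is X = 0.836.

X = 0.836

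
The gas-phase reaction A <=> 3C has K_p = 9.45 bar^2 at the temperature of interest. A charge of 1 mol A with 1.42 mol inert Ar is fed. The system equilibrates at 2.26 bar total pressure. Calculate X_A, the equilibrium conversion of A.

X = 0.679

Basis: 1 mol A initially; let X = conversion of A. Extent ξ = X.
Species balance: n_A = 1 − X; n_C = 3X; n_I = 1.42 (inert).
Total moles n_T = 2.42 + 2X.
With p_i = (n_i/n_T)P, K_p = p_C^3 / (p_A).
Substituting and setting equal to 9.45 bar^2 gives a polynomial in X; the root in (0,1) is X = 0.679.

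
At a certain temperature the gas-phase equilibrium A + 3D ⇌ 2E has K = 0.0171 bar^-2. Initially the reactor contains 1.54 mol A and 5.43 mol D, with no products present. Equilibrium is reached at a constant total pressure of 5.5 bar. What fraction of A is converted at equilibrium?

Take 1.54 mol A as basis and let X be its fractional conversion, so ξ = 1.54X.
Species balance: n_A = 1.54 − 1.54X; n_D = 5.43 − 4.62X; n_E = 3.08X.
n_T = Σnᵢ = 6.97 − 3.08X.
y_i = n_i/n_T, p_i = y_i·P. K = p_E^2 / (p_A p_D^3).
Substituting and setting equal to 0.0171 bar^-2 gives a polynomial in X; the root in (0,1) is X = 0.316.

X = 0.316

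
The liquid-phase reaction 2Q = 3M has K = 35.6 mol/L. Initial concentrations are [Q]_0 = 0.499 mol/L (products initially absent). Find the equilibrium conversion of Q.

X = 0.834

Let X = conversion of Q; extent ξ = 0.499X/2 mol/L.
Concentrations: [Q] = 0.499 − 0.499X; [M] = 0.748X.
K = [M]^3 / ([Q]^2).
This equals 35.6 at X = 0.834 (the root in 0 < X < 1).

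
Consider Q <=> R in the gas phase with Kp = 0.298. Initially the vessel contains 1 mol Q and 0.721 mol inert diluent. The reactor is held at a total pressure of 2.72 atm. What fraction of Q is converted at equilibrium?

Basis: 1 mol Q initially; let X = conversion of Q. Extent ξ = X.
At extent ξ: n_Q = 1 − X; n_R = X; n_I = 0.721 (inert).
n_T stays at 1.72 (no change in mole number).
Mole fractions y_i = n_i/n_T; Kp = p_R / (p_Q) with p_i = y_i·P.
This yields a degree-1 equation in X; solving on (0,1), X = 0.230.

X = 0.230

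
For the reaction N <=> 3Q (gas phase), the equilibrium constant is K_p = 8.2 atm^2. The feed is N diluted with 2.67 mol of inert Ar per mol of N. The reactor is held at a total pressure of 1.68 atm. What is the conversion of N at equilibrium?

X = 0.819

Let X = conversion of N (basis 1 mol N); extent of reaction ξ = X.
Species balance: n_N = 1 − X; n_Q = 3X; n_I = 2.67 (inert).
Total moles n_T = 3.67 + 2X.
y_i = n_i/n_T, p_i = y_i·P. K_p = p_Q^3 / (p_N).
Setting this equal to 8.2 atm^2 and taking the physical root (0 < X < 1) gives X = 0.819.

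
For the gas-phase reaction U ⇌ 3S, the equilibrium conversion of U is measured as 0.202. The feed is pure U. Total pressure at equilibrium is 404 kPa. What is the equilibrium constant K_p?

K_p = 2.31e+04 kPa^2

Take 1 mol U as basis and let X be its fractional conversion, so ξ = X.
Moles: n_U = 1 − X; n_S = 3X.
n_T = Σnᵢ = 1 + 2X.
At X = 0.202: n_U = 0.798, n_S = 0.606, n_T = 1.4.
p_i = (n_i/n_T)·P. K_p = p_S^3 / (p_U) = 2.31e+04 kPa^2.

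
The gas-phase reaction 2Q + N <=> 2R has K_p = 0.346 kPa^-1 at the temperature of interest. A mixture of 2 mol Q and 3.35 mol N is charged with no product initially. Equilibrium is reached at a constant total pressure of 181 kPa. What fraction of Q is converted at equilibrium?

X = 0.855

Take 2 mol Q as basis and let X be its fractional conversion, so ξ = X.
Species balance: n_Q = 2 − 2X; n_N = 3.35 − X; n_R = 2X.
Total moles n_T = 5.35 − X.
With p_i = (n_i/n_T)P, K_p = p_R^2 / (p_Q^2 p_N).
This yields a degree-3 equation in X; solving on (0,1), X = 0.855.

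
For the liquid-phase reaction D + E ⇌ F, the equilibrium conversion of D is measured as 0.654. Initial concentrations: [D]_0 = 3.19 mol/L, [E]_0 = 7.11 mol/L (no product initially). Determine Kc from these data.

Kc = 0.376 L/mol

Let X = conversion of D.
Concentrations: [D] = 3.19 − 3.19X; [E] = 7.11 − 3.19X; [F] = 3.19X.
At X = 0.654: [D] = 1.1, [E] = 5.02, [F] = 2.09.
Kc = [F] / ([D] [E]) = 0.376 L/mol.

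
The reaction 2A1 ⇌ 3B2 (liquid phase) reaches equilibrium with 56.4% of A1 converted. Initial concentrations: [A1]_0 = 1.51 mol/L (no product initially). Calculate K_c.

K_c = 4.81 mol/L

Let X = conversion of A1.
Concentrations: [A1] = 1.51 − 1.51X; [B2] = 2.27X.
At X = 0.564: [A1] = 0.658, [B2] = 1.28.
K_c = [B2]^3 / ([A1]^2) = 4.81 mol/L.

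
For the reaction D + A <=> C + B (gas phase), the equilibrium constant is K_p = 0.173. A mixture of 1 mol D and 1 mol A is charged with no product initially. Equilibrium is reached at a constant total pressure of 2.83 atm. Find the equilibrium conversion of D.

X = 0.294

Basis: 1 mol D initially; let X = conversion of D. Extent ξ = X.
At extent ξ: n_D = 1 − X; n_A = 1 − X; n_C = X; n_B = X.
n_T stays at 2 (no change in mole number).
y_i = n_i/n_T, p_i = y_i·P. K_p = p_C p_B / (p_D p_A).
Equating to 0.173 and solving on 0 < X < 1: X = 0.294.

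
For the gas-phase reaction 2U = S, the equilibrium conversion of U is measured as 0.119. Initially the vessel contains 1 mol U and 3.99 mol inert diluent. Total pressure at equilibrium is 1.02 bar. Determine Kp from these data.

Kp = 0.371 bar^-1

Let X = conversion of U (basis 1 mol U); extent of reaction ξ = 0.5X.
Mole table: n_U = 1 − X; n_S = 0.5X; n_I = 3.99 (inert).
Total moles n_T = 4.99 − 0.5X.
At X = 0.119: n_U = 0.881, n_S = 0.0595, n_T = 4.93.
p_i = (n_i/n_T)·P. Kp = p_S / (p_U^2) = 0.371 bar^-1.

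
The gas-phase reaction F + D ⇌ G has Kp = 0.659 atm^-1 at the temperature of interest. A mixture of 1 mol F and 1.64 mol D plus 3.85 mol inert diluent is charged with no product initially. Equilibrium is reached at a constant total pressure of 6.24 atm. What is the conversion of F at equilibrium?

Let X = conversion of F (basis 1 mol F); extent of reaction ξ = X.
Moles: n_F = 1 − X; n_D = 1.64 − X; n_G = X; n_I = 3.85 (inert).
Total moles n_T = 6.49 − X.
y_i = n_i/n_T, p_i = y_i·P. Kp = p_G / (p_F p_D).
Substituting and setting equal to 0.659 atm^-1 gives a polynomial in X; the root in (0,1) is X = 0.448.

X = 0.448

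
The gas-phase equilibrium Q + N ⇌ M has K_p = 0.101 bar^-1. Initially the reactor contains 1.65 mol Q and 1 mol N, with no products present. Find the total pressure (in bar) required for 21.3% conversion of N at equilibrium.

Let X = conversion of N (basis 1 mol N); extent of reaction ξ = X.
Moles: n_Q = 1.65 − X; n_N = 1 − X; n_M = X.
Summing: n_T = 2.65 − X.
K_p = p_M / (p_Q p_N) with p_i = (n_i/n_T)·P.
At X = 0.213: the mole-fraction product g(X) = Π y_i^ν_i = 0.459. Since K_p = g(X)·P^{-1}, P = (g/K_p)^(1/1) = (0.459/0.101)^(1/1) = 4.54 bar.

P = 4.54 bar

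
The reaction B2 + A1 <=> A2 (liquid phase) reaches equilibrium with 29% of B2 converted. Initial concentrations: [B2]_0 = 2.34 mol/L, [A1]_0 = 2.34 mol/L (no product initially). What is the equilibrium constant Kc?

Let X = conversion of B2.
Concentrations: [B2] = 2.34 − 2.34X; [A1] = 2.34 − 2.34X; [A2] = 2.34X.
At X = 0.29: [B2] = 1.66, [A1] = 1.66, [A2] = 0.679.
Kc = [A2] / ([B2] [A1]) = 0.246 L/mol.

Kc = 0.246 L/mol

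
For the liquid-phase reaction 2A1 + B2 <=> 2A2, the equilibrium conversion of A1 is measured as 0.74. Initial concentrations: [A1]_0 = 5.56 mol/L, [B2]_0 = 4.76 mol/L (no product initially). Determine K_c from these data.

K_c = 3 L/mol

Let X = conversion of A1.
Concentrations: [A1] = 5.56 − 5.56X; [B2] = 4.76 − 2.78X; [A2] = 5.56X.
At X = 0.74: [A1] = 1.45, [B2] = 2.7, [A2] = 4.11.
K_c = [A2]^2 / ([A1]^2 [B2]) = 3 L/mol.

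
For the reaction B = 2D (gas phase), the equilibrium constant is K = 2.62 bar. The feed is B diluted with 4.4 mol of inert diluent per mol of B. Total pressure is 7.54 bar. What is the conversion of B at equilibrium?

Let X = conversion of B (basis 1 mol B); extent of reaction ξ = X.
At extent ξ: n_B = 1 − X; n_D = 2X; n_I = 4.4 (inert).
Summing: n_T = 5.4 + X.
With p_i = (n_i/n_T)P, K = p_D^2 / (p_B).
Setting this equal to 2.62 bar and taking the physical root (0 < X < 1) gives X = 0.504.

X = 0.504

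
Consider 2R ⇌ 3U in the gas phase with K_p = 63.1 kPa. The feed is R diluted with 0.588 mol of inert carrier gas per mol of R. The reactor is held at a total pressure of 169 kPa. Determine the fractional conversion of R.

Let X = conversion of R (basis 1 mol R); extent of reaction ξ = 0.5X.
Moles: n_R = 1 − X; n_U = 1.5X; n_I = 0.588 (inert).
Summing: n_T = 1.59 + 0.5X.
y_i = n_i/n_T, p_i = y_i·P. K_p = p_U^3 / (p_R^2).
This yields a degree-3 equation in X; solving on (0,1), X = 0.410.

X = 0.410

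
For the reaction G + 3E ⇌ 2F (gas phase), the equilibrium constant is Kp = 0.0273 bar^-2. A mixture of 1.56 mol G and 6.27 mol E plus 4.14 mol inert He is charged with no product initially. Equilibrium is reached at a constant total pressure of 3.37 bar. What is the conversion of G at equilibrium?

X = 0.212

Let X = conversion of G (basis 1.56 mol G); extent of reaction ξ = 1.56X.
At extent ξ: n_G = 1.56 − 1.56X; n_E = 6.27 − 4.68X; n_F = 3.12X; n_I = 4.14 (inert).
Summing: n_T = 12 − 3.12X.
With p_i = (n_i/n_T)P, Kp = p_F^2 / (p_G p_E^3).
Setting this equal to 0.0273 bar^-2 and taking the physical root (0 < X < 1) gives X = 0.212.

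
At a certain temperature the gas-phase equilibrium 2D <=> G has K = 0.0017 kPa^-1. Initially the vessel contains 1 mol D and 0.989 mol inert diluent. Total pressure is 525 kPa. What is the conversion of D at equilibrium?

X = 0.381

Take 1 mol D as basis and let X be its fractional conversion, so ξ = 0.5X.
Mole table: n_D = 1 − X; n_G = 0.5X; n_I = 0.989 (inert).
Summing: n_T = 1.99 − 0.5X.
y_i = n_i/n_T, p_i = y_i·P. K = p_G / (p_D^2).
Substituting and setting equal to 0.0017 kPa^-1 gives a polynomial in X; the root in (0,1) is X = 0.381.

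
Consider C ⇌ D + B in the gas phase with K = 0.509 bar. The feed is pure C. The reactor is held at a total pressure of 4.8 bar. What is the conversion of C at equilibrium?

Let X = conversion of C (basis 1 mol C); extent of reaction ξ = X.
Species balance: n_C = 1 − X; n_D = X; n_B = X.
Total moles n_T = 1 + X.
Mole fractions y_i = n_i/n_T; K = p_D p_B / (p_C) with p_i = y_i·P.
Setting this equal to 0.509 bar and taking the physical root (0 < X < 1) gives X = 0.310.

X = 0.310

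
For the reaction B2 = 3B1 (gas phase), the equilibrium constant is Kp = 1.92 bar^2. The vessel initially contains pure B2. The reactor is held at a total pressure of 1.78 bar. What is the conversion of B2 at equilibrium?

X = 0.348

Let X = conversion of B2 (basis 1 mol B2); extent of reaction ξ = X.
Species balance: n_B2 = 1 − X; n_B1 = 3X.
Summing: n_T = 1 + 2X.
y_i = n_i/n_T, p_i = y_i·P. Kp = p_B1^3 / (p_B2).
Equating to 1.92 bar^2 and solving on 0 < X < 1: X = 0.348.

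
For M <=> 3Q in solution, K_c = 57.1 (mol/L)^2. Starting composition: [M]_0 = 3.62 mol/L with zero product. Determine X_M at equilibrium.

X = 0.447

Let X = conversion of M; extent ξ = 3.62·X mol/L.
Concentrations: [M] = 3.62 − 3.62X; [Q] = 10.9X.
K_c = [Q]^3 / ([M]).
Equating to 57.1 (mol/L)^2: the physical root is X = 0.447.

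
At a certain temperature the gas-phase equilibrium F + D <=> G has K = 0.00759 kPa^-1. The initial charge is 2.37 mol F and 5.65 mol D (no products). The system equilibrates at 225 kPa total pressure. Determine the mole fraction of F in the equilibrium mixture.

Let X = conversion of F (basis 2.37 mol F); extent of reaction ξ = 2.37X.
At extent ξ: n_F = 2.37 − 2.37X; n_D = 5.65 − 2.37X; n_G = 2.37X.
n_T = Σnᵢ = 8.02 − 2.37X.
y_i = n_i/n_T, p_i = y_i·P. K = p_G / (p_F p_D).
Setting this equal to 0.00759 kPa^-1 and taking the physical root (0 < X < 1) gives X = 0.526.
Then n_F = 1.12, n_T = 6.77, so y_F = 0.166.

y_F = 0.166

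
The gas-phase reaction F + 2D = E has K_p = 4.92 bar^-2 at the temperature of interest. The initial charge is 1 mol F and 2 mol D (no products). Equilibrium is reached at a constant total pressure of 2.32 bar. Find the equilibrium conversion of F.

Basis: 1 mol F initially; let X = conversion of F. Extent ξ = X.
Species balance: n_F = 1 − X; n_D = 2 − 2X; n_E = X.
Total moles n_T = 3 − 2X.
Mole fractions y_i = n_i/n_T; K_p = p_E / (p_F p_D^2) with p_i = y_i·P.
Setting this equal to 4.92 bar^-2 and taking the physical root (0 < X < 1) gives X = 0.748.

X = 0.748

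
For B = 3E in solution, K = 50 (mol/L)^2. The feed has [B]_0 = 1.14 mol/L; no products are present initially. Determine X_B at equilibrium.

Let X = conversion of B; extent ξ = 1.14·X mol/L.
Concentrations: [B] = 1.14 − 1.14X; [E] = 3.42X.
K = [E]^3 / ([B]).
This equals 50 at X = 0.729 (the root in 0 < X < 1).

X = 0.729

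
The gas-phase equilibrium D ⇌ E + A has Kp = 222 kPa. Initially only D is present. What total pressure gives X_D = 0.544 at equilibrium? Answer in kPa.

P = 528 kPa

Take 1 mol D as basis and let X be its fractional conversion, so ξ = X.
Mole table: n_D = 1 − X; n_E = X; n_A = X.
Total moles n_T = 1 + X.
Kp = p_E p_A / (p_D) with p_i = (n_i/n_T)·P.
At X = 0.544: the mole-fraction product g(X) = Π y_i^ν_i = 0.4203. Since Kp = g(X)·P^{1}, P = (Kp/g)^(1/1) = (222/0.4203)^(1/1) = 528 kPa.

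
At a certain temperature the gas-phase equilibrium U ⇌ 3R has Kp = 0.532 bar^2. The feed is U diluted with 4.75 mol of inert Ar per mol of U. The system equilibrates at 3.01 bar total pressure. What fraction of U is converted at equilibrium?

X = 0.385

Take 1 mol U as basis and let X be its fractional conversion, so ξ = X.
Species balance: n_U = 1 − X; n_R = 3X; n_I = 4.75 (inert).
Total moles n_T = 5.75 + 2X.
With p_i = (n_i/n_T)P, Kp = p_R^3 / (p_U).
Equating to 0.532 bar^2 and solving on 0 < X < 1: X = 0.385.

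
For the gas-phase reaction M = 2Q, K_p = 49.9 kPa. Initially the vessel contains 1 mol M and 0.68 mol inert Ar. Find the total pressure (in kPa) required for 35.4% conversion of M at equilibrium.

P = 131 kPa

Basis: 1 mol M initially; let X = conversion of M. Extent ξ = X.
Moles: n_M = 1 − X; n_Q = 2X; n_I = 0.68 (inert).
Total moles n_T = 1.68 + X.
K_p = p_Q^2 / (p_M) with p_i = (n_i/n_T)·P.
At X = 0.354: the mole-fraction product g(X) = Π y_i^ν_i = 0.3815. Since K_p = g(X)·P^{1}, P = (K_p/g)^(1/1) = (49.9/0.3815)^(1/1) = 131 kPa.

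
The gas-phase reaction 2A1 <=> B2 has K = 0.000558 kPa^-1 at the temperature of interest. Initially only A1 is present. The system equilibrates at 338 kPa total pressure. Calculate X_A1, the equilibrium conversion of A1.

Take 1 mol A1 as basis and let X be its fractional conversion, so ξ = 0.5X.
Mole table: n_A1 = 1 − X; n_B2 = 0.5X.
Summing: n_T = 1 − 0.5X.
y_i = n_i/n_T, p_i = y_i·P. K = p_B2 / (p_A1^2).
This yields a degree-2 equation in X; solving on (0,1), X = 0.245.

X = 0.245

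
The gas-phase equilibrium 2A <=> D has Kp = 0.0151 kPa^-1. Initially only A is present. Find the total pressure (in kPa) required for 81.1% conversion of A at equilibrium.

Let X = conversion of A (basis 1 mol A); extent of reaction ξ = 0.5X.
Mole table: n_A = 1 − X; n_D = 0.5X.
Summing: n_T = 1 − 0.5X.
Kp = p_D / (p_A^2) with p_i = (n_i/n_T)·P.
At X = 0.811: the mole-fraction product g(X) = Π y_i^ν_i = 6.749. Since Kp = g(X)·P^{-1}, P = (g/Kp)^(1/1) = (6.749/0.0151)^(1/1) = 447 kPa.

P = 447 kPa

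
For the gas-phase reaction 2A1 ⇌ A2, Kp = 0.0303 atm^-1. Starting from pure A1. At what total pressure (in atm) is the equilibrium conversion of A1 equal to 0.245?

P = 6.22 atm

Basis: 1 mol A1 initially; let X = conversion of A1. Extent ξ = 0.5X.
Species balance: n_A1 = 1 − X; n_A2 = 0.5X.
Total moles n_T = 1 − 0.5X.
Kp = p_A2 / (p_A1^2) with p_i = (n_i/n_T)·P.
At X = 0.245: the mole-fraction product g(X) = Π y_i^ν_i = 0.1886. Since Kp = g(X)·P^{-1}, P = (g/Kp)^(1/1) = (0.1886/0.0303)^(1/1) = 6.22 atm.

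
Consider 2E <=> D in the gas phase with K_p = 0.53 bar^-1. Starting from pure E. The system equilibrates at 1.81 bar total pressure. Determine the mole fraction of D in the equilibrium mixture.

Let X = conversion of E (basis 1 mol E); extent of reaction ξ = 0.5X.
At extent ξ: n_E = 1 − X; n_D = 0.5X.
Summing: n_T = 1 − 0.5X.
With p_i = (n_i/n_T)P, K_p = p_D / (p_E^2).
This yields a degree-2 equation in X; solving on (0,1), X = 0.545.
Then n_D = 0.273, n_T = 0.727, so y_D = 0.375.

y_D = 0.375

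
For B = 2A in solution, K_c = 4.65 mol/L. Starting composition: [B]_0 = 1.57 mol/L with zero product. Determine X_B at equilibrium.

X = 0.567

Let X = conversion of B; extent ξ = 1.57·X mol/L.
Concentrations: [B] = 1.57 − 1.57X; [A] = 3.14X.
K_c = [A]^2 / ([B]).
Solving K_c = 4.65 for X ∈ (0,1): X = 0.567.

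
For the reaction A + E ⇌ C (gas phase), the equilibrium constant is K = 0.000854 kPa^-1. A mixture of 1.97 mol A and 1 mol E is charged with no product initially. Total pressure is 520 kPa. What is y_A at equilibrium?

y_A = 0.636

Let X = conversion of E (basis 1 mol E); extent of reaction ξ = X.
Mole table: n_A = 1.97 − X; n_E = 1 − X; n_C = X.
Total moles n_T = 2.97 − X.
With p_i = (n_i/n_T)P, K = p_C / (p_A p_E).
Equating to 0.000854 kPa^-1 and solving on 0 < X < 1: X = 0.220.
Then n_A = 1.75, n_T = 2.75, so y_A = 0.636.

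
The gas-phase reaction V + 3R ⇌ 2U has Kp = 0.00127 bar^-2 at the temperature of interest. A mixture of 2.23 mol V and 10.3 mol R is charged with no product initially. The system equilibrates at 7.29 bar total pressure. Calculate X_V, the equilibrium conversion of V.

Basis: 2.23 mol V initially; let X = conversion of V. Extent ξ = 2.23X.
Moles: n_V = 2.23 − 2.23X; n_R = 10.3 − 6.69X; n_U = 4.46X.
Summing: n_T = 12.5 − 4.46X.
y_i = n_i/n_T, p_i = y_i·P. Kp = p_U^2 / (p_V p_R^3).
This yields a degree-4 equation in X; solving on (0,1), X = 0.183.

X = 0.183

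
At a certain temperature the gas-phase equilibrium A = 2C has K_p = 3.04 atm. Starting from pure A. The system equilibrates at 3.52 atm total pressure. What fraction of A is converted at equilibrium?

Let X = conversion of A (basis 1 mol A); extent of reaction ξ = X.
Mole table: n_A = 1 − X; n_C = 2X.
Summing: n_T = 1 + X.
y_i = n_i/n_T, p_i = y_i·P. K_p = p_C^2 / (p_A).
Substituting and setting equal to 3.04 atm gives a polynomial in X; the root in (0,1) is X = 0.421.

X = 0.421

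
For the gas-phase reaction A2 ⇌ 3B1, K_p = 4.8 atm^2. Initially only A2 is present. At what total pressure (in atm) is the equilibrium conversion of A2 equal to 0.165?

Let X = conversion of A2 (basis 1 mol A2); extent of reaction ξ = X.
At extent ξ: n_A2 = 1 − X; n_B1 = 3X.
n_T = Σnᵢ = 1 + 2X.
K_p = p_B1^3 / (p_A2) with p_i = (n_i/n_T)·P.
At X = 0.165: the mole-fraction product g(X) = Π y_i^ν_i = 0.08212. Since K_p = g(X)·P^{2}, P = (K_p/g)^(1/2) = (4.8/0.08212)^(1/2) = 7.65 atm.

P = 7.65 atm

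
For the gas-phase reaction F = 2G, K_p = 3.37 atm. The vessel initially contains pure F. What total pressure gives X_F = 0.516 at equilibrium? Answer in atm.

Take 1 mol F as basis and let X be its fractional conversion, so ξ = X.
Moles: n_F = 1 − X; n_G = 2X.
Summing: n_T = 1 + X.
K_p = p_G^2 / (p_F) with p_i = (n_i/n_T)·P.
At X = 0.516: the mole-fraction product g(X) = Π y_i^ν_i = 1.451. Since K_p = g(X)·P^{1}, P = (K_p/g)^(1/1) = (3.37/1.451)^(1/1) = 2.32 atm.

P = 2.32 atm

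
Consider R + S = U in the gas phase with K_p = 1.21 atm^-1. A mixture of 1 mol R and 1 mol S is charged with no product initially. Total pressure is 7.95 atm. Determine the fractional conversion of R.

X = 0.693

Basis: 1 mol R initially; let X = conversion of R. Extent ξ = X.
At extent ξ: n_R = 1 − X; n_S = 1 − X; n_U = X.
Summing: n_T = 2 − X.
Mole fractions y_i = n_i/n_T; K_p = p_U / (p_R p_S) with p_i = y_i·P.
Setting this equal to 1.21 atm^-1 and taking the physical root (0 < X < 1) gives X = 0.693.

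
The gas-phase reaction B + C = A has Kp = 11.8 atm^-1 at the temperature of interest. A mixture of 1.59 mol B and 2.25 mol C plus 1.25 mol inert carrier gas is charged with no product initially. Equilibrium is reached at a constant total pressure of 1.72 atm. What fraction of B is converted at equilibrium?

X = 0.833

Basis: 1.59 mol B initially; let X = conversion of B. Extent ξ = 1.59X.
Mole table: n_B = 1.59 − 1.59X; n_C = 2.25 − 1.59X; n_A = 1.59X; n_I = 1.25 (inert).
Summing: n_T = 5.09 − 1.59X.
y_i = n_i/n_T, p_i = y_i·P. Kp = p_A / (p_B p_C).
This yields a degree-2 equation in X; solving on (0,1), X = 0.833.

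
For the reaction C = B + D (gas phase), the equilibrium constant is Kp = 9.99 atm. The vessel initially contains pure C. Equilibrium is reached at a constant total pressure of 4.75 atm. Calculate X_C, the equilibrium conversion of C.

X = 0.823

Basis: 1 mol C initially; let X = conversion of C. Extent ξ = X.
At extent ξ: n_C = 1 − X; n_B = X; n_D = X.
Total moles n_T = 1 + X.
Mole fractions y_i = n_i/n_T; Kp = p_B p_D / (p_C) with p_i = y_i·P.
Setting this equal to 9.99 atm and taking the physical root (0 < X < 1) gives X = 0.823.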